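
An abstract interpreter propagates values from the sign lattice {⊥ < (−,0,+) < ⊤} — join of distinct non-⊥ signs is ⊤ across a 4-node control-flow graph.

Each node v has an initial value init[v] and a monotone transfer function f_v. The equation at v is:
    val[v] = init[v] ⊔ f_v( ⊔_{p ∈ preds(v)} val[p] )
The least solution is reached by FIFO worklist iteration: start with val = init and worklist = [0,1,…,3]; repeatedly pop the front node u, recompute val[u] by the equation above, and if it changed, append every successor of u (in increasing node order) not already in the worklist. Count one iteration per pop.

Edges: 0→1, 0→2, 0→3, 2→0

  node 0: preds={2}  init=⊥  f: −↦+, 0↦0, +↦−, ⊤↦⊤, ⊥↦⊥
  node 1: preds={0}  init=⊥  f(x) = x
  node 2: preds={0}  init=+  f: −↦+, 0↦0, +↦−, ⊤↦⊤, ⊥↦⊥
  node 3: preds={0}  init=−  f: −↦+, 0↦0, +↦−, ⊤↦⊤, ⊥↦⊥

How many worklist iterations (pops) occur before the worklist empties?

4

Trace (4 dequeues):
  [1] u=0 | in + | out − | prev ⊥ | push {}
  [2] u=1 | in − | out − | prev ⊥ | push {}
  [3] u=2 | in − | out + | ==
  [4] u=3 | in − | out ⊤ | prev − | push {}

Converged values:
  [0] −
  [1] −
  [2] +
  [3] ⊤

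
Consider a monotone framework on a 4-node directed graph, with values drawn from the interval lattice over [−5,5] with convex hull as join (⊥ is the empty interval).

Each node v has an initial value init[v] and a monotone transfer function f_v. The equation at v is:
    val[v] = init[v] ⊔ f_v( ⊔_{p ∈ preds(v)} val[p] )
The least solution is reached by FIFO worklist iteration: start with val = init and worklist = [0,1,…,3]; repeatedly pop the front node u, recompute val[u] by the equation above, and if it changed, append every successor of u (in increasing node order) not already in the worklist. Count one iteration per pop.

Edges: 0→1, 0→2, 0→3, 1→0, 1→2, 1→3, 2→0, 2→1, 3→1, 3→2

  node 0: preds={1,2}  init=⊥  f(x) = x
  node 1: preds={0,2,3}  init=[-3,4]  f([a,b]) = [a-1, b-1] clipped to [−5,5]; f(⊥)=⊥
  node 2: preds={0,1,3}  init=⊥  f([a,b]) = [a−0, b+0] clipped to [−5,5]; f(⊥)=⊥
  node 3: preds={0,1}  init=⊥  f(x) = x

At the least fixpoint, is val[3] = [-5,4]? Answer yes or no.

yes

Worklist (12 pops):
  #1 pop 0: in=[-3,4] → [-3,4] (was ⊥); enqueue []
  #2 pop 1: in=[-3,4] → [-4,4] (was [-3,4]); enqueue [0]
  #3 pop 2: in=[-4,4] → [-4,4] (was ⊥); enqueue [1]
  #4 pop 3: in=[-4,4] → [-4,4] (was ⊥); enqueue [2]
  #5 pop 0: in=[-4,4] → [-4,4] (was [-3,4]); enqueue [3]
  #6 pop 1: in=[-4,4] → [-5,4] (was [-4,4]); enqueue [0]
  #7 pop 2: in=[-5,4] → [-5,4] (was [-4,4]); enqueue [1]
  #8 pop 3: in=[-5,4] → [-5,4] (was [-4,4]); enqueue [2]
  #9 pop 0: in=[-5,4] → [-5,4] (was [-4,4]); enqueue [3]
  #10 pop 1: in=[-5,4] → [-5,4] (no change)
  #11 pop 2: in=[-5,4] → [-5,4] (no change)
  #12 pop 3: in=[-5,4] → [-5,4] (no change)

Fixpoint:
  val[0] = [-5,4]
  val[1] = [-5,4]
  val[2] = [-5,4]
  val[3] = [-5,4]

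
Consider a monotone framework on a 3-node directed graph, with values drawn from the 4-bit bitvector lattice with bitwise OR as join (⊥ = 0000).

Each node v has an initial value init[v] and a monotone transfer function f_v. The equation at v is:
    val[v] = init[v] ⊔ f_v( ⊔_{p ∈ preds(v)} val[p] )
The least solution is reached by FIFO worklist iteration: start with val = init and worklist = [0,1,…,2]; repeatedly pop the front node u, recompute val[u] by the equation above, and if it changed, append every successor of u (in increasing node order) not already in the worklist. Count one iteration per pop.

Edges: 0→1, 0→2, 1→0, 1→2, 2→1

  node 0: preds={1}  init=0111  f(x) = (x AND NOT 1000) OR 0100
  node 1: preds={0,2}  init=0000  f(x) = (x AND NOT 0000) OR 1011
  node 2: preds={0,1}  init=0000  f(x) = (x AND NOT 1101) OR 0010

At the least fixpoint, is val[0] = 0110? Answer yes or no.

Worklist (5 pops):
  #1 pop 0: in=0000 → 0111 (no change)
  #2 pop 1: in=0111 → 1111 (was 0000); enqueue [0]
  #3 pop 2: in=1111 → 0010 (was 0000); enqueue [1]
  #4 pop 0: in=1111 → 0111 (no change)
  #5 pop 1: in=0111 → 1111 (no change)

Fixpoint:
  val[0] = 0111
  val[1] = 1111
  val[2] = 0010

no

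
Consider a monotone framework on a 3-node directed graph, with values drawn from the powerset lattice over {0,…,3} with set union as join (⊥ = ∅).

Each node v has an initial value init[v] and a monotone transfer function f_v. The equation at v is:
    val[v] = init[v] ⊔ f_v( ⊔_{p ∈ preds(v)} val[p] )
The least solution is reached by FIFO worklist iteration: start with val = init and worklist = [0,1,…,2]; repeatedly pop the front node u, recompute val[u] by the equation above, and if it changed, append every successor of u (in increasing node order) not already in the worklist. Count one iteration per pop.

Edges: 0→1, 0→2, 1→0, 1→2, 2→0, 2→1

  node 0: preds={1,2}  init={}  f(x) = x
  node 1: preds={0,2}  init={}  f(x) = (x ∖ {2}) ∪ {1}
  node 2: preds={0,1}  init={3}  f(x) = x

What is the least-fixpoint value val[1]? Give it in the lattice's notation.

Trace (6 dequeues):
  [1] u=0 | in {3} | out {3} | prev {} | push {}
  [2] u=1 | in {3} | out {1,3} | prev {} | push {0}
  [3] u=2 | in {1,3} | out {1,3} | prev {3} | push {1}
  [4] u=0 | in {1,3} | out {1,3} | prev {3} | push {2}
  [5] u=1 | in {1,3} | out {1,3} | ==
  [6] u=2 | in {1,3} | out {1,3} | ==

Converged values:
  [0] {1,3}
  [1] {1,3}
  [2] {1,3}

{1,3}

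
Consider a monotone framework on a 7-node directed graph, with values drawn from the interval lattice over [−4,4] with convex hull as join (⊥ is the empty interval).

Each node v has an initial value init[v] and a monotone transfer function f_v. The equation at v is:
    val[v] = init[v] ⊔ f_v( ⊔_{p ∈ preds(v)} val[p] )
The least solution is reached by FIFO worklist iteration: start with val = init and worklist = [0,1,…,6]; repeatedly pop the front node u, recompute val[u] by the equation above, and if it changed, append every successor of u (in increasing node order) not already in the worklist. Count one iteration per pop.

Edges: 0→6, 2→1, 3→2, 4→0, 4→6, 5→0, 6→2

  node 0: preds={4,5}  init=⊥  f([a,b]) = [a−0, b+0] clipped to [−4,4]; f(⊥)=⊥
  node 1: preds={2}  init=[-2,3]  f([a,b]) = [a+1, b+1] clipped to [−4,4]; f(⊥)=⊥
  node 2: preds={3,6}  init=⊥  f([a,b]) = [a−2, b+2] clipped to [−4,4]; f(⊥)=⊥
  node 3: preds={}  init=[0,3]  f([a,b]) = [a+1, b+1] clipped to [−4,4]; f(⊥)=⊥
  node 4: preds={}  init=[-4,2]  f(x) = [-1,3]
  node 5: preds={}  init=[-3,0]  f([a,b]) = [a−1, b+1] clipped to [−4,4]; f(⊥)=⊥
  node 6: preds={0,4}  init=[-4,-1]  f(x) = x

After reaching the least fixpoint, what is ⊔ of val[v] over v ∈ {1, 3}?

Trace (11 dequeues):
  [1] u=0 | in [-4,2] | out [-4,2] | prev ⊥ | push {}
  [2] u=1 | in ⊥ | out [-2,3] | ==
  [3] u=2 | in [-4,3] | out [-4,4] | prev ⊥ | push {1}
  [4] u=3 | in ⊥ | out [0,3] | ==
  [5] u=4 | in ⊥ | out [-4,3] | prev [-4,2] | push {0}
  [6] u=5 | in ⊥ | out [-3,0] | ==
  [7] u=6 | in [-4,3] | out [-4,3] | prev [-4,-1] | push {2}
  [8] u=1 | in [-4,4] | out [-3,4] | prev [-2,3] | push {}
  [9] u=0 | in [-4,3] | out [-4,3] | prev [-4,2] | push {6}
  [10] u=2 | in [-4,3] | out [-4,4] | ==
  [11] u=6 | in [-4,3] | out [-4,3] | ==

Converged values:
  [0] [-4,3]
  [1] [-3,4]
  [2] [-4,4]
  [3] [0,3]
  [4] [-4,3]
  [5] [-3,0]
  [6] [-4,3]

[-3,4]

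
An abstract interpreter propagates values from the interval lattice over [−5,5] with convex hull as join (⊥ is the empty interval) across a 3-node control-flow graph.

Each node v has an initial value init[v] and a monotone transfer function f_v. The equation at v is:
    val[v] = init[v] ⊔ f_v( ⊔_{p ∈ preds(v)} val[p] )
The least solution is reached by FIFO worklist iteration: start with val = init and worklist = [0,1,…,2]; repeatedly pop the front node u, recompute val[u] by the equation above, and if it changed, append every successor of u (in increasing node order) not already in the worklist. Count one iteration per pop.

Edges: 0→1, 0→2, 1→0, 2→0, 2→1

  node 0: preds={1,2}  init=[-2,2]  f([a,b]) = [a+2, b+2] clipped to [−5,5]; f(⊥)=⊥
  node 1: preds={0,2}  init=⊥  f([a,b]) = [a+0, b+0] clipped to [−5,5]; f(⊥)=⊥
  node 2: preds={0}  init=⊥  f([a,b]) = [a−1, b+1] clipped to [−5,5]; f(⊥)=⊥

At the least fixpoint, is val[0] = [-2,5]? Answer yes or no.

yes

Worklist (8 pops):
  #1 pop 0: in=⊥ → [-2,2] (no change)
  #2 pop 1: in=[-2,2] → [-2,2] (was ⊥); enqueue [0]
  #3 pop 2: in=[-2,2] → [-3,3] (was ⊥); enqueue [1]
  #4 pop 0: in=[-3,3] → [-2,5] (was [-2,2]); enqueue [2]
  #5 pop 1: in=[-3,5] → [-3,5] (was [-2,2]); enqueue [0]
  #6 pop 2: in=[-2,5] → [-3,5] (was [-3,3]); enqueue [1]
  #7 pop 0: in=[-3,5] → [-2,5] (no change)
  #8 pop 1: in=[-3,5] → [-3,5] (no change)

Fixpoint:
  val[0] = [-2,5]
  val[1] = [-3,5]
  val[2] = [-3,5]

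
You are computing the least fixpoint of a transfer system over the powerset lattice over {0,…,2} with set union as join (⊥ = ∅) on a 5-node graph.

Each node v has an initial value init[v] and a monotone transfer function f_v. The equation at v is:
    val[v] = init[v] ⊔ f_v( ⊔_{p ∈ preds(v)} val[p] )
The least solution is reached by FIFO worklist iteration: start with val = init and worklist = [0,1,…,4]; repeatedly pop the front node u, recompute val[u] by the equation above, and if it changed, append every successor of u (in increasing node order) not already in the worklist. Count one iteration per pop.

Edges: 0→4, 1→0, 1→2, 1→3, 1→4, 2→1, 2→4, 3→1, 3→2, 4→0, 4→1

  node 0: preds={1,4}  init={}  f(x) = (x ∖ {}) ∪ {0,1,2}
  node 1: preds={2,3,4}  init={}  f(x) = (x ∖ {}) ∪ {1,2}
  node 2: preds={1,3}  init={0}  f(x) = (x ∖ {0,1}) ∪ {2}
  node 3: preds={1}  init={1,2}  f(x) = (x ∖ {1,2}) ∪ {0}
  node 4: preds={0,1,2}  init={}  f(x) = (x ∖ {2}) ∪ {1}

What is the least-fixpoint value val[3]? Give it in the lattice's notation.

Trace (8 dequeues):
  [1] u=0 | in {} | out {0,1,2} | prev {} | push {}
  [2] u=1 | in {0,1,2} | out {0,1,2} | prev {} | push {0}
  [3] u=2 | in {0,1,2} | out {0,2} | prev {0} | push {1}
  [4] u=3 | in {0,1,2} | out {0,1,2} | prev {1,2} | push {2}
  [5] u=4 | in {0,1,2} | out {0,1} | prev {} | push {}
  [6] u=0 | in {0,1,2} | out {0,1,2} | ==
  [7] u=1 | in {0,1,2} | out {0,1,2} | ==
  [8] u=2 | in {0,1,2} | out {0,2} | ==

Converged values:
  [0] {0,1,2}
  [1] {0,1,2}
  [2] {0,2}
  [3] {0,1,2}
  [4] {0,1}

{0,1,2}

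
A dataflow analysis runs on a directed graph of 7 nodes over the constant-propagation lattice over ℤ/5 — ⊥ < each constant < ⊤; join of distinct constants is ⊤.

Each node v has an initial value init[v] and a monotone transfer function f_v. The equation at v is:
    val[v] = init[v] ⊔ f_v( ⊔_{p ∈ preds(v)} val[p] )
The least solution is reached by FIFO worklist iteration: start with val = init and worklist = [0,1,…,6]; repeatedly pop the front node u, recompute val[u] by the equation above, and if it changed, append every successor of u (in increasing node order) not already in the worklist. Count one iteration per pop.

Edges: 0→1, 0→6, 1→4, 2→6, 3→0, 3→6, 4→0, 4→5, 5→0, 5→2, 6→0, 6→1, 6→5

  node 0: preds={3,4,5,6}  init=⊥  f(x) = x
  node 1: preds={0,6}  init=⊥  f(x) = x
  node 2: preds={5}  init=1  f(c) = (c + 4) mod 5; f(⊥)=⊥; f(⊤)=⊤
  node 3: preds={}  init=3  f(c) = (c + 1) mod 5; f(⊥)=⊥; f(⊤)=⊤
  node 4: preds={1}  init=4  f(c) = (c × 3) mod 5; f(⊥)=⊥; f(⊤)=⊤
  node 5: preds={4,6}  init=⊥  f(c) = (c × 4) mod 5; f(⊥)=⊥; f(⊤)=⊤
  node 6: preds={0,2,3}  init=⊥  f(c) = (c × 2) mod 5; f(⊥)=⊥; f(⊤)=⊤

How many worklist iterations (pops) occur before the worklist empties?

Iteration log — 12 steps:
  step 1. node 0  ⊔preds=⊤  new=⊤  old=⊥  +wl: 
  step 2. node 1  ⊔preds=⊤  new=⊤  old=⊥  +wl: 
  step 3. node 2  ⊔preds=⊥  new=1  stable
  step 4. node 3  ⊔preds=⊥  new=3  stable
  step 5. node 4  ⊔preds=⊤  new=⊤  old=4  +wl: 0
  step 6. node 5  ⊔preds=⊤  new=⊤  old=⊥  +wl: 2
  step 7. node 6  ⊔preds=⊤  new=⊤  old=⊥  +wl: 1,5
  step 8. node 0  ⊔preds=⊤  new=⊤  stable
  step 9. node 2  ⊔preds=⊤  new=⊤  old=1  +wl: 6
  step 10. node 1  ⊔preds=⊤  new=⊤  stable
  step 11. node 5  ⊔preds=⊤  new=⊤  stable
  step 12. node 6  ⊔preds=⊤  new=⊤  stable

Least fixpoint reached:
  node 0: ⊤
  node 1: ⊤
  node 2: ⊤
  node 3: 3
  node 4: ⊤
  node 5: ⊤
  node 6: ⊤

12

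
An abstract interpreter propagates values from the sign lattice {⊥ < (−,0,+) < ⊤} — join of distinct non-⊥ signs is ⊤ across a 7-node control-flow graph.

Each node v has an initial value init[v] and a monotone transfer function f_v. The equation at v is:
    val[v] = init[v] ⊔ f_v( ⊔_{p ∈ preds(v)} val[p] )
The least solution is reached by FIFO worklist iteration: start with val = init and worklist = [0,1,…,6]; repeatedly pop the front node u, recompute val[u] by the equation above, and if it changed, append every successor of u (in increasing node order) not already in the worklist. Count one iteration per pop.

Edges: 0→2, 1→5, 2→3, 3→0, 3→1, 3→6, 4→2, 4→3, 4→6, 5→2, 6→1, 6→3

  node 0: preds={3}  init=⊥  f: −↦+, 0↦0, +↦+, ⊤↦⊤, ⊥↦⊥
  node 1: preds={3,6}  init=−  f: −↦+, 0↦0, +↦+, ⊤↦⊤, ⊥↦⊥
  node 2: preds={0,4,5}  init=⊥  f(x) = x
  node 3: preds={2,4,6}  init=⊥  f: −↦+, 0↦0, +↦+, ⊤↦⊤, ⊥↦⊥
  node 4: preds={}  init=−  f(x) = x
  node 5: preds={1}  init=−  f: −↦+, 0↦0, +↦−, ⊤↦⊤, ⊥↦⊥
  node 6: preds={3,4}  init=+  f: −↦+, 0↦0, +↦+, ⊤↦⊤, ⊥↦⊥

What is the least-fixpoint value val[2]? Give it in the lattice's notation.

⊤

Worklist (11 pops):
  #1 pop 0: in=⊥ → ⊥ (no change)
  #2 pop 1: in=+ → ⊤ (was −); enqueue []
  #3 pop 2: in=− → − (was ⊥); enqueue []
  #4 pop 3: in=⊤ → ⊤ (was ⊥); enqueue [0,1]
  #5 pop 4: in=⊥ → − (no change)
  #6 pop 5: in=⊤ → ⊤ (was −); enqueue [2]
  #7 pop 6: in=⊤ → ⊤ (was +); enqueue [3]
  #8 pop 0: in=⊤ → ⊤ (was ⊥); enqueue []
  #9 pop 1: in=⊤ → ⊤ (no change)
  #10 pop 2: in=⊤ → ⊤ (was −); enqueue []
  #11 pop 3: in=⊤ → ⊤ (no change)

Fixpoint:
  val[0] = ⊤
  val[1] = ⊤
  val[2] = ⊤
  val[3] = ⊤
  val[4] = −
  val[5] = ⊤
  val[6] = ⊤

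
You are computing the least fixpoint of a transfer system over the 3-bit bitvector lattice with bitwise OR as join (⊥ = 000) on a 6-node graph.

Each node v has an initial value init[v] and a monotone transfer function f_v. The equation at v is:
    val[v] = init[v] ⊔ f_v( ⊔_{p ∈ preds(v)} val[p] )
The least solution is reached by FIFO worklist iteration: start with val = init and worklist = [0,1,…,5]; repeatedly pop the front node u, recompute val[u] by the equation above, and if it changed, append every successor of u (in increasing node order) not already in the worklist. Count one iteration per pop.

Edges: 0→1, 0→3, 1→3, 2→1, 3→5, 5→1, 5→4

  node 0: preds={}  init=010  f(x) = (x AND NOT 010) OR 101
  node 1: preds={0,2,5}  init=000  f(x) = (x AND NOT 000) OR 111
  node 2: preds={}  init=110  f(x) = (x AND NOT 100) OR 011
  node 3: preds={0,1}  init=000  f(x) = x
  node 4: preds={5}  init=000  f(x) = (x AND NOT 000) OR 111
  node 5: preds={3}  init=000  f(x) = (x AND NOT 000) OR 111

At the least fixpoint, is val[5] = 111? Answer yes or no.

Trace (8 dequeues):
  [1] u=0 | in 000 | out 111 | prev 010 | push {}
  [2] u=1 | in 111 | out 111 | prev 000 | push {}
  [3] u=2 | in 000 | out 111 | prev 110 | push {1}
  [4] u=3 | in 111 | out 111 | prev 000 | push {}
  [5] u=4 | in 000 | out 111 | prev 000 | push {}
  [6] u=5 | in 111 | out 111 | prev 000 | push {4}
  [7] u=1 | in 111 | out 111 | ==
  [8] u=4 | in 111 | out 111 | ==

Converged values:
  [0] 111
  [1] 111
  [2] 111
  [3] 111
  [4] 111
  [5] 111

yes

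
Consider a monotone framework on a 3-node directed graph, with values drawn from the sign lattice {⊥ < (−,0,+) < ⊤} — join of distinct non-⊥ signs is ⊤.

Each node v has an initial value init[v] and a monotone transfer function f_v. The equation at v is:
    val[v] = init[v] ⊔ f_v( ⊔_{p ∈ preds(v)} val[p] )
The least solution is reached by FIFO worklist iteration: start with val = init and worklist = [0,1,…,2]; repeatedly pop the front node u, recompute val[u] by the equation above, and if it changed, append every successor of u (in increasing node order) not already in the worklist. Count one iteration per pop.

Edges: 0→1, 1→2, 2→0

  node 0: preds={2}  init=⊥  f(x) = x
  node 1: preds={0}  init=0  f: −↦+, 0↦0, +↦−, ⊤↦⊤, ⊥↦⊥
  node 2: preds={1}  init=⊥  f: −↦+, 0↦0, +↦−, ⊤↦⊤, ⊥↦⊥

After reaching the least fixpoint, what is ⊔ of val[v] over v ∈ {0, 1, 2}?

Trace (5 dequeues):
  [1] u=0 | in ⊥ | out ⊥ | ==
  [2] u=1 | in ⊥ | out 0 | ==
  [3] u=2 | in 0 | out 0 | prev ⊥ | push {0}
  [4] u=0 | in 0 | out 0 | prev ⊥ | push {1}
  [5] u=1 | in 0 | out 0 | ==

Converged values:
  [0] 0
  [1] 0
  [2] 0

0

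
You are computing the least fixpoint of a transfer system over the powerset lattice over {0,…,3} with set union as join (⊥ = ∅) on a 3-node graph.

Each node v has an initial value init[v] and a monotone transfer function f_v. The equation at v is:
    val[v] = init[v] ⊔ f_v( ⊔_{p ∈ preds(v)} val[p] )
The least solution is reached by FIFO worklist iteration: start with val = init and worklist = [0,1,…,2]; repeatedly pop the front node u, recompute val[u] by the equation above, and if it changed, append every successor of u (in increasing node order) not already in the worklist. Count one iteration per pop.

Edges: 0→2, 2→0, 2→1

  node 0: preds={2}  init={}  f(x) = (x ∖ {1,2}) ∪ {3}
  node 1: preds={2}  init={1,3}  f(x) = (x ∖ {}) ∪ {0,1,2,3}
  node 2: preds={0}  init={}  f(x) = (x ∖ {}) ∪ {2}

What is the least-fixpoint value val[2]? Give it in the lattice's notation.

Trace (5 dequeues):
  [1] u=0 | in {} | out {3} | prev {} | push {}
  [2] u=1 | in {} | out {0,1,2,3} | prev {1,3} | push {}
  [3] u=2 | in {3} | out {2,3} | prev {} | push {0,1}
  [4] u=0 | in {2,3} | out {3} | ==
  [5] u=1 | in {2,3} | out {0,1,2,3} | ==

Converged values:
  [0] {3}
  [1] {0,1,2,3}
  [2] {2,3}

{2,3}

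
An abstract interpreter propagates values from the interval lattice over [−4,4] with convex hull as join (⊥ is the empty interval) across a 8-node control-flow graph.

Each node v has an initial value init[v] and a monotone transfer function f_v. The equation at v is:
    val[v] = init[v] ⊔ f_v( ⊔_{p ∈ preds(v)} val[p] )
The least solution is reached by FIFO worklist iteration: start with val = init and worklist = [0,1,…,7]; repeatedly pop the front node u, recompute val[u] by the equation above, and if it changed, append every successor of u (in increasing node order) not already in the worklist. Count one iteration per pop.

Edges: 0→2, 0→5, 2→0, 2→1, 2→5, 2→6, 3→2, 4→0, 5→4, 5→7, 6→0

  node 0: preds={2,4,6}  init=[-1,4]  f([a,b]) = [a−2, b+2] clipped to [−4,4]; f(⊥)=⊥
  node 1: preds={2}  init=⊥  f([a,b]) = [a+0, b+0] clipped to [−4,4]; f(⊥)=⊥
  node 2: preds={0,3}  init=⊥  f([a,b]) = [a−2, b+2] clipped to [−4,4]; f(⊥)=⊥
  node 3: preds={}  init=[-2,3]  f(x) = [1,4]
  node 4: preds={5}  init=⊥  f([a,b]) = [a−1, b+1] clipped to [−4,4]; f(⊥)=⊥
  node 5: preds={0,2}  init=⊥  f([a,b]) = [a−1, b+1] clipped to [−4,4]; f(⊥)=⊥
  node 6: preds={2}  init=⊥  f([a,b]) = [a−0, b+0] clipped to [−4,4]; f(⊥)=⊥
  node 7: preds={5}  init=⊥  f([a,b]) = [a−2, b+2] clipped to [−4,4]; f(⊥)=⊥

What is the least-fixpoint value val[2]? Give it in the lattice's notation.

Trace (14 dequeues):
  [1] u=0 | in ⊥ | out [-1,4] | ==
  [2] u=1 | in ⊥ | out ⊥ | ==
  [3] u=2 | in [-2,4] | out [-4,4] | prev ⊥ | push {0,1}
  [4] u=3 | in ⊥ | out [-2,4] | prev [-2,3] | push {2}
  [5] u=4 | in ⊥ | out ⊥ | ==
  [6] u=5 | in [-4,4] | out [-4,4] | prev ⊥ | push {4}
  [7] u=6 | in [-4,4] | out [-4,4] | prev ⊥ | push {}
  [8] u=7 | in [-4,4] | out [-4,4] | prev ⊥ | push {}
  [9] u=0 | in [-4,4] | out [-4,4] | prev [-1,4] | push {5}
  [10] u=1 | in [-4,4] | out [-4,4] | prev ⊥ | push {}
  [11] u=2 | in [-4,4] | out [-4,4] | ==
  [12] u=4 | in [-4,4] | out [-4,4] | prev ⊥ | push {0}
  [13] u=5 | in [-4,4] | out [-4,4] | ==
  [14] u=0 | in [-4,4] | out [-4,4] | ==

Converged values:
  [0] [-4,4]
  [1] [-4,4]
  [2] [-4,4]
  [3] [-2,4]
  [4] [-4,4]
  [5] [-4,4]
  [6] [-4,4]
  [7] [-4,4]

[-4,4]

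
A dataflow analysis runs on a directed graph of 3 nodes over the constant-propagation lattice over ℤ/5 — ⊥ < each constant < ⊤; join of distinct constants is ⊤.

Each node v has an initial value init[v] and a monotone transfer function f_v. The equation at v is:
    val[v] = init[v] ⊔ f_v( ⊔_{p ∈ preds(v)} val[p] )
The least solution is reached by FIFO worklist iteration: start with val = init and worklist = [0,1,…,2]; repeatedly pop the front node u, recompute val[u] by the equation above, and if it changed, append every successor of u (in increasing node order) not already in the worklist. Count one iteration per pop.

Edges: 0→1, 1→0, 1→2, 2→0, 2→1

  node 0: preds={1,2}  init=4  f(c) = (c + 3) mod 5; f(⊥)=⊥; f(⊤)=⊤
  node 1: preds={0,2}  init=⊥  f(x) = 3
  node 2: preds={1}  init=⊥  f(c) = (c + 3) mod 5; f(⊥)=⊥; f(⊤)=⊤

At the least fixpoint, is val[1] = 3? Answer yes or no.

yes

Iteration log — 5 steps:
  step 1. node 0  ⊔preds=⊥  new=4  stable
  step 2. node 1  ⊔preds=4  new=3  old=⊥  +wl: 0
  step 3. node 2  ⊔preds=3  new=1  old=⊥  +wl: 1
  step 4. node 0  ⊔preds=⊤  new=⊤  old=4  +wl: 
  step 5. node 1  ⊔preds=⊤  new=3  stable

Least fixpoint reached:
  node 0: ⊤
  node 1: 3
  node 2: 1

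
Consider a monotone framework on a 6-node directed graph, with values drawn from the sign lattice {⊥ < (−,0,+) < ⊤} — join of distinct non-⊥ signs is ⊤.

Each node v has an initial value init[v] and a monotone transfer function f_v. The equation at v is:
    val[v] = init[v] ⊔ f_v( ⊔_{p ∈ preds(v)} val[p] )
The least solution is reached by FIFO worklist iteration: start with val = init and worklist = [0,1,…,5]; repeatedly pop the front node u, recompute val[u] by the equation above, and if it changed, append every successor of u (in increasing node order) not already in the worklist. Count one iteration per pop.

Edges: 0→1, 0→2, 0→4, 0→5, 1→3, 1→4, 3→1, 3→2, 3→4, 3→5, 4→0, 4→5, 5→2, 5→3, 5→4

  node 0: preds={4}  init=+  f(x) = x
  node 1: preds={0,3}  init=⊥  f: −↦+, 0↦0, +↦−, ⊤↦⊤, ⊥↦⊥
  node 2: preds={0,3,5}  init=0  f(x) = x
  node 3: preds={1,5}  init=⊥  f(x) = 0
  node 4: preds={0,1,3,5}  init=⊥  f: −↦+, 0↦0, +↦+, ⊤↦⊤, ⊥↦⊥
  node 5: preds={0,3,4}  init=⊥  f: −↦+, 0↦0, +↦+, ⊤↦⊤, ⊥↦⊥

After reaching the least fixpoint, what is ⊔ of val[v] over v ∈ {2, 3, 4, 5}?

Iteration log — 14 steps:
  step 1. node 0  ⊔preds=⊥  new=+  stable
  step 2. node 1  ⊔preds=+  new=−  old=⊥  +wl: 
  step 3. node 2  ⊔preds=+  new=⊤  old=0  +wl: 
  step 4. node 3  ⊔preds=−  new=0  old=⊥  +wl: 1,2
  step 5. node 4  ⊔preds=⊤  new=⊤  old=⊥  +wl: 0
  step 6. node 5  ⊔preds=⊤  new=⊤  old=⊥  +wl: 3,4
  step 7. node 1  ⊔preds=⊤  new=⊤  old=−  +wl: 
  step 8. node 2  ⊔preds=⊤  new=⊤  stable
  step 9. node 0  ⊔preds=⊤  new=⊤  old=+  +wl: 1,2,5
  step 10. node 3  ⊔preds=⊤  new=0  stable
  step 11. node 4  ⊔preds=⊤  new=⊤  stable
  step 12. node 1  ⊔preds=⊤  new=⊤  stable
  step 13. node 2  ⊔preds=⊤  new=⊤  stable
  step 14. node 5  ⊔preds=⊤  new=⊤  stable

Least fixpoint reached:
  node 0: ⊤
  node 1: ⊤
  node 2: ⊤
  node 3: 0
  node 4: ⊤
  node 5: ⊤

⊤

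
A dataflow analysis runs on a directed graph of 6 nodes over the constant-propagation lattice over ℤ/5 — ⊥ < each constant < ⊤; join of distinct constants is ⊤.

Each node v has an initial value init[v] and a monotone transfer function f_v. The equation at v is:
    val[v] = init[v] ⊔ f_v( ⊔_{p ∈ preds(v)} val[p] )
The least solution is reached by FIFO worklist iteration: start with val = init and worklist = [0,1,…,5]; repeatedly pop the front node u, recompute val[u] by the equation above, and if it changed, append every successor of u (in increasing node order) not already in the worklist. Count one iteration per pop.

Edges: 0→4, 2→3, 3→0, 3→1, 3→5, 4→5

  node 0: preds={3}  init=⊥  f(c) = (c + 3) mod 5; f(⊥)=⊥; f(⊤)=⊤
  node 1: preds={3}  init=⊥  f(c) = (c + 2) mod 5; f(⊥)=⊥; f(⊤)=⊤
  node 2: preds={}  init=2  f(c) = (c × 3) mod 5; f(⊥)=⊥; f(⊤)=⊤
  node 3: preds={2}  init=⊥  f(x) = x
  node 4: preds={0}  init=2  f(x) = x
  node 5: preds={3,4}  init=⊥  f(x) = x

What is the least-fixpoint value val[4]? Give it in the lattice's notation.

Iteration log — 10 steps:
  step 1. node 0  ⊔preds=⊥  new=⊥  stable
  step 2. node 1  ⊔preds=⊥  new=⊥  stable
  step 3. node 2  ⊔preds=⊥  new=2  stable
  step 4. node 3  ⊔preds=2  new=2  old=⊥  +wl: 0,1
  step 5. node 4  ⊔preds=⊥  new=2  stable
  step 6. node 5  ⊔preds=2  new=2  old=⊥  +wl: 
  step 7. node 0  ⊔preds=2  new=0  old=⊥  +wl: 4
  step 8. node 1  ⊔preds=2  new=4  old=⊥  +wl: 
  step 9. node 4  ⊔preds=0  new=⊤  old=2  +wl: 5
  step 10. node 5  ⊔preds=⊤  new=⊤  old=2  +wl: 

Least fixpoint reached:
  node 0: 0
  node 1: 4
  node 2: 2
  node 3: 2
  node 4: ⊤
  node 5: ⊤

⊤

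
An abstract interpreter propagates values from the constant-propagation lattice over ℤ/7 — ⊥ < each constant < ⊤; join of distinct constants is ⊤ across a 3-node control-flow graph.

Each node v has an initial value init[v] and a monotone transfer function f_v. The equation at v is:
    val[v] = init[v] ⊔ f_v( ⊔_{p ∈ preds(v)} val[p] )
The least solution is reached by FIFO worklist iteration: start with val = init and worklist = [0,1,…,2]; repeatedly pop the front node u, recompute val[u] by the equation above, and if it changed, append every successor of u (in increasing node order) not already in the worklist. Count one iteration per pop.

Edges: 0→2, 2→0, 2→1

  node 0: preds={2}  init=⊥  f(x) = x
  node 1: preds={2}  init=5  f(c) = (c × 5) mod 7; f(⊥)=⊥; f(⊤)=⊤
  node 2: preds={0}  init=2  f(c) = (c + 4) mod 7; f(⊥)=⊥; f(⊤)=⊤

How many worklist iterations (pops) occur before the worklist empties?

Worklist (6 pops):
  #1 pop 0: in=2 → 2 (was ⊥); enqueue []
  #2 pop 1: in=2 → ⊤ (was 5); enqueue []
  #3 pop 2: in=2 → ⊤ (was 2); enqueue [0,1]
  #4 pop 0: in=⊤ → ⊤ (was 2); enqueue [2]
  #5 pop 1: in=⊤ → ⊤ (no change)
  #6 pop 2: in=⊤ → ⊤ (no change)

Fixpoint:
  val[0] = ⊤
  val[1] = ⊤
  val[2] = ⊤

6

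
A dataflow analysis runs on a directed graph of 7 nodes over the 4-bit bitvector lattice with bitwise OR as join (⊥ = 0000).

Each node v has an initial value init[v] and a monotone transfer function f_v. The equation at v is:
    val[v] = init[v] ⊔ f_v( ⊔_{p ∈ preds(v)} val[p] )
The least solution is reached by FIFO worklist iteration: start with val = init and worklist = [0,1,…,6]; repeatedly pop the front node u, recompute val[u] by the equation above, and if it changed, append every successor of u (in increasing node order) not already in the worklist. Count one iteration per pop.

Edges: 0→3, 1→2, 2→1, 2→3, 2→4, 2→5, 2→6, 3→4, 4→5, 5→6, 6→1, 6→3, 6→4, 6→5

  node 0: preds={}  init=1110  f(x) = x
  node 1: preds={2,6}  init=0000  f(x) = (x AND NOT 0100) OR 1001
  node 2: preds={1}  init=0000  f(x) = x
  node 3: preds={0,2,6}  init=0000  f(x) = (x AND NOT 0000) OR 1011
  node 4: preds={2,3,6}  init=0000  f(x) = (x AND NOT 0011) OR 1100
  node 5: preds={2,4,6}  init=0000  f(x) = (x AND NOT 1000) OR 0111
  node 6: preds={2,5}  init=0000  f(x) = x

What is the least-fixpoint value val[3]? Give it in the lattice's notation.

1111

Worklist (17 pops):
  #1 pop 0: in=0000 → 1110 (no change)
  #2 pop 1: in=0000 → 1001 (was 0000); enqueue []
  #3 pop 2: in=1001 → 1001 (was 0000); enqueue [1]
  #4 pop 3: in=1111 → 1111 (was 0000); enqueue []
  #5 pop 4: in=1111 → 1100 (was 0000); enqueue []
  #6 pop 5: in=1101 → 0111 (was 0000); enqueue []
  #7 pop 6: in=1111 → 1111 (was 0000); enqueue [3,4,5]
  #8 pop 1: in=1111 → 1011 (was 1001); enqueue [2]
  #9 pop 3: in=1111 → 1111 (no change)
  #10 pop 4: in=1111 → 1100 (no change)
  #11 pop 5: in=1111 → 0111 (no change)
  #12 pop 2: in=1011 → 1011 (was 1001); enqueue [1,3,4,5,6]
  #13 pop 1: in=1111 → 1011 (no change)
  #14 pop 3: in=1111 → 1111 (no change)
  #15 pop 4: in=1111 → 1100 (no change)
  #16 pop 5: in=1111 → 0111 (no change)
  #17 pop 6: in=1111 → 1111 (no change)

Fixpoint:
  val[0] = 1110
  val[1] = 1011
  val[2] = 1011
  val[3] = 1111
  val[4] = 1100
  val[5] = 0111
  val[6] = 1111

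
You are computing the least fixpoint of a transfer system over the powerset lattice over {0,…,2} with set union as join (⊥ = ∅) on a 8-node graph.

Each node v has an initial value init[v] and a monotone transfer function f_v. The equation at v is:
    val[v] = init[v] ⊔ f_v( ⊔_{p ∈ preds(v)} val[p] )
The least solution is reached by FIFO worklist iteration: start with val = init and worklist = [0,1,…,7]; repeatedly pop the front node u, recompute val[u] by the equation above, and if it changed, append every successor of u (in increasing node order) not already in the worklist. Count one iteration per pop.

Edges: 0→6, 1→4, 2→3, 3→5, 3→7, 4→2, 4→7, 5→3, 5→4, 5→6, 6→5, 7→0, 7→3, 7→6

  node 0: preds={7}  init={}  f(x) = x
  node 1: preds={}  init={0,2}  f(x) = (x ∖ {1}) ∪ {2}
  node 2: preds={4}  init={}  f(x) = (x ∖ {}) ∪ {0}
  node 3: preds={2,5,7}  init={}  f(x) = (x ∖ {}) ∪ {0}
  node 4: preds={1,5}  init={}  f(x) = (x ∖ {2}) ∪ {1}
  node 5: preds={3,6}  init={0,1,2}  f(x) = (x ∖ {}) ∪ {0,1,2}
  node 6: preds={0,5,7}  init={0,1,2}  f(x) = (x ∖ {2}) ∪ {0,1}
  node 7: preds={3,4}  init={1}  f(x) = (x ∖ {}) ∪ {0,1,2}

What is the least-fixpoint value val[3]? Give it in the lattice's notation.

Worklist (12 pops):
  #1 pop 0: in={1} → {1} (was {}); enqueue []
  #2 pop 1: in={} → {0,2} (no change)
  #3 pop 2: in={} → {0} (was {}); enqueue []
  #4 pop 3: in={0,1,2} → {0,1,2} (was {}); enqueue []
  #5 pop 4: in={0,1,2} → {0,1} (was {}); enqueue [2]
  #6 pop 5: in={0,1,2} → {0,1,2} (no change)
  #7 pop 6: in={0,1,2} → {0,1,2} (no change)
  #8 pop 7: in={0,1,2} → {0,1,2} (was {1}); enqueue [0,3,6]
  #9 pop 2: in={0,1} → {0,1} (was {0}); enqueue []
  #10 pop 0: in={0,1,2} → {0,1,2} (was {1}); enqueue []
  #11 pop 3: in={0,1,2} → {0,1,2} (no change)
  #12 pop 6: in={0,1,2} → {0,1,2} (no change)

Fixpoint:
  val[0] = {0,1,2}
  val[1] = {0,2}
  val[2] = {0,1}
  val[3] = {0,1,2}
  val[4] = {0,1}
  val[5] = {0,1,2}
  val[6] = {0,1,2}
  val[7] = {0,1,2}

{0,1,2}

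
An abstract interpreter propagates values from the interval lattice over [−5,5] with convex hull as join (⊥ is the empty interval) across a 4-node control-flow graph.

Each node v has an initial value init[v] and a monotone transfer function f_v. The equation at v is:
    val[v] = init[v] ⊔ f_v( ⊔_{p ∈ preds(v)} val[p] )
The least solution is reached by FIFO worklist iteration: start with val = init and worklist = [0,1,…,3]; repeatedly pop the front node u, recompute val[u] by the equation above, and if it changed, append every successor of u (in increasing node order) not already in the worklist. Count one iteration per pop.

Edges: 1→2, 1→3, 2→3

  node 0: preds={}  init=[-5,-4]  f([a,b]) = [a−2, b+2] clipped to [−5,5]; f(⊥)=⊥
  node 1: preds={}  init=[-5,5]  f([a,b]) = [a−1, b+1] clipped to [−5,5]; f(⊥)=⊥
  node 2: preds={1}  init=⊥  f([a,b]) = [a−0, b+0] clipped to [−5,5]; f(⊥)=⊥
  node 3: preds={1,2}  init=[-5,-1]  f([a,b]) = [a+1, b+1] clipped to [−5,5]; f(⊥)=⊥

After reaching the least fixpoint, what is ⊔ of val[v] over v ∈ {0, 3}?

Worklist (4 pops):
  #1 pop 0: in=⊥ → [-5,-4] (no change)
  #2 pop 1: in=⊥ → [-5,5] (no change)
  #3 pop 2: in=[-5,5] → [-5,5] (was ⊥); enqueue []
  #4 pop 3: in=[-5,5] → [-5,5] (was [-5,-1]); enqueue []

Fixpoint:
  val[0] = [-5,-4]
  val[1] = [-5,5]
  val[2] = [-5,5]
  val[3] = [-5,5]

[-5,5]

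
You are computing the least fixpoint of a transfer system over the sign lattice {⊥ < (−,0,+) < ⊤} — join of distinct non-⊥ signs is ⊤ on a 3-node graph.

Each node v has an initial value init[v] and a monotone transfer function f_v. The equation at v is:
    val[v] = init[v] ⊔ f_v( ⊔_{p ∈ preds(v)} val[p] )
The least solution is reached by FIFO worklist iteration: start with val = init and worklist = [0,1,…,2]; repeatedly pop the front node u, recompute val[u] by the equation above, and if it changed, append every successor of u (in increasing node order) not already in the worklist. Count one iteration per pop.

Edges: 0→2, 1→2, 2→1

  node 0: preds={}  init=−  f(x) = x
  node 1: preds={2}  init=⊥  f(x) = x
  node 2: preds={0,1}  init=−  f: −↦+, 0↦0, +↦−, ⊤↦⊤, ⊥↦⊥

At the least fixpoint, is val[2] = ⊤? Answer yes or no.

Worklist (5 pops):
  #1 pop 0: in=⊥ → − (no change)
  #2 pop 1: in=− → − (was ⊥); enqueue []
  #3 pop 2: in=− → ⊤ (was −); enqueue [1]
  #4 pop 1: in=⊤ → ⊤ (was −); enqueue [2]
  #5 pop 2: in=⊤ → ⊤ (no change)

Fixpoint:
  val[0] = −
  val[1] = ⊤
  val[2] = ⊤

yes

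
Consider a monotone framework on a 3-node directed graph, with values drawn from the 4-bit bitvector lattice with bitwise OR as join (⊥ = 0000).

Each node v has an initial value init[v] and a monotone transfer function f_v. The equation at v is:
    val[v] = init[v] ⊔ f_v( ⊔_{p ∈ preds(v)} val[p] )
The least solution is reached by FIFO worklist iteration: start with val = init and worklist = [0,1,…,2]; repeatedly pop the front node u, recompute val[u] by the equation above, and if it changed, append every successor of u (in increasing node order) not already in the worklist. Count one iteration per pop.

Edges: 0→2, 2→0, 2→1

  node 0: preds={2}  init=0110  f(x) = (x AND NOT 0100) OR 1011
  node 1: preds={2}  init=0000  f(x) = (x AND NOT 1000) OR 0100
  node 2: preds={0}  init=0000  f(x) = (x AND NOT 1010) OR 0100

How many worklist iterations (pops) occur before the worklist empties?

Trace (5 dequeues):
  [1] u=0 | in 0000 | out 1111 | prev 0110 | push {}
  [2] u=1 | in 0000 | out 0100 | prev 0000 | push {}
  [3] u=2 | in 1111 | out 0101 | prev 0000 | push {0,1}
  [4] u=0 | in 0101 | out 1111 | ==
  [5] u=1 | in 0101 | out 0101 | prev 0100 | push {}

Converged values:
  [0] 1111
  [1] 0101
  [2] 0101

5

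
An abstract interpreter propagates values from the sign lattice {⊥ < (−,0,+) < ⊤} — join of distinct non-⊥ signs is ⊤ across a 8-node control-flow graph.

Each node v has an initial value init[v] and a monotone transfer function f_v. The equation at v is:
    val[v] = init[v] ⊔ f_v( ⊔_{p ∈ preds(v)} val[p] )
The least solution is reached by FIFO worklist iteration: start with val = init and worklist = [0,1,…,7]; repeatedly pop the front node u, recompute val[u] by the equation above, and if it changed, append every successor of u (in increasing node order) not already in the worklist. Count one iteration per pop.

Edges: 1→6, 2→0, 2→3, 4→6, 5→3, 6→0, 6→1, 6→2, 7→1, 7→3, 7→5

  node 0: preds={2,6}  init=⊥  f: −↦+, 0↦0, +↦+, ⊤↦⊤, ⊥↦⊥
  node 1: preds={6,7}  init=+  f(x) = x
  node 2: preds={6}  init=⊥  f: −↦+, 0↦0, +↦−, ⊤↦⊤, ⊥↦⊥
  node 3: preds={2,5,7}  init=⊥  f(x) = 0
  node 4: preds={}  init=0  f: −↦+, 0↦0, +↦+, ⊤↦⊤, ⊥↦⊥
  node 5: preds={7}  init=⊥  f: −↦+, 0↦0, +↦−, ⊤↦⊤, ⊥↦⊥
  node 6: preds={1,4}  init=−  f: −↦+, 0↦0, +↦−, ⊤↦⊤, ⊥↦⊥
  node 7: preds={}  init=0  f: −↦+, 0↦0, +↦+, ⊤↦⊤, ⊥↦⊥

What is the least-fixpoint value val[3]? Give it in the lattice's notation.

0

Worklist (14 pops):
  #1 pop 0: in=− → + (was ⊥); enqueue []
  #2 pop 1: in=⊤ → ⊤ (was +); enqueue []
  #3 pop 2: in=− → + (was ⊥); enqueue [0]
  #4 pop 3: in=⊤ → 0 (was ⊥); enqueue []
  #5 pop 4: in=⊥ → 0 (no change)
  #6 pop 5: in=0 → 0 (was ⊥); enqueue [3]
  #7 pop 6: in=⊤ → ⊤ (was −); enqueue [1,2]
  #8 pop 7: in=⊥ → 0 (no change)
  #9 pop 0: in=⊤ → ⊤ (was +); enqueue []
  #10 pop 3: in=⊤ → 0 (no change)
  #11 pop 1: in=⊤ → ⊤ (no change)
  #12 pop 2: in=⊤ → ⊤ (was +); enqueue [0,3]
  #13 pop 0: in=⊤ → ⊤ (no change)
  #14 pop 3: in=⊤ → 0 (no change)

Fixpoint:
  val[0] = ⊤
  val[1] = ⊤
  val[2] = ⊤
  val[3] = 0
  val[4] = 0
  val[5] = 0
  val[6] = ⊤
  val[7] = 0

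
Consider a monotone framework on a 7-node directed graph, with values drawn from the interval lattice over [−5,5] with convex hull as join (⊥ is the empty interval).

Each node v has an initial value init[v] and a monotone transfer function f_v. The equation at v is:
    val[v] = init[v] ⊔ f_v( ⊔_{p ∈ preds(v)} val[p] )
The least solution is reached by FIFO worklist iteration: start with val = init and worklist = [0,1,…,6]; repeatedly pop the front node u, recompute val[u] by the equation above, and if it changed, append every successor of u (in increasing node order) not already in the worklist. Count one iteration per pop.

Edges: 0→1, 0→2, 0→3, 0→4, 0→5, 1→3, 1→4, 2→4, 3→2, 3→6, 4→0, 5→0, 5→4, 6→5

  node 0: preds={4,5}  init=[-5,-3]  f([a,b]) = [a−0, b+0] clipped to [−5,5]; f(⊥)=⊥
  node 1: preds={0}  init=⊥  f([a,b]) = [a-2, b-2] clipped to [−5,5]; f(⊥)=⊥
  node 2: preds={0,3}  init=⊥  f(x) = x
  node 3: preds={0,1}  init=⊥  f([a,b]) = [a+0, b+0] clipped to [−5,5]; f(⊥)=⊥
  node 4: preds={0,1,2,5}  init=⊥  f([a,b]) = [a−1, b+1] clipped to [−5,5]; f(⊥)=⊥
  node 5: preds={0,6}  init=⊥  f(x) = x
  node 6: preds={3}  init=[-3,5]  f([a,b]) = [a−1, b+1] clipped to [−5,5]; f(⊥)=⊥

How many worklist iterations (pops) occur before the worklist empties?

Worklist (18 pops):
  #1 pop 0: in=⊥ → [-5,-3] (no change)
  #2 pop 1: in=[-5,-3] → [-5,-5] (was ⊥); enqueue []
  #3 pop 2: in=[-5,-3] → [-5,-3] (was ⊥); enqueue []
  #4 pop 3: in=[-5,-3] → [-5,-3] (was ⊥); enqueue [2]
  #5 pop 4: in=[-5,-3] → [-5,-2] (was ⊥); enqueue [0]
  #6 pop 5: in=[-5,5] → [-5,5] (was ⊥); enqueue [4]
  #7 pop 6: in=[-5,-3] → [-5,5] (was [-3,5]); enqueue [5]
  #8 pop 2: in=[-5,-3] → [-5,-3] (no change)
  #9 pop 0: in=[-5,5] → [-5,5] (was [-5,-3]); enqueue [1,2,3]
  #10 pop 4: in=[-5,5] → [-5,5] (was [-5,-2]); enqueue [0]
  #11 pop 5: in=[-5,5] → [-5,5] (no change)
  #12 pop 1: in=[-5,5] → [-5,3] (was [-5,-5]); enqueue [4]
  #13 pop 2: in=[-5,5] → [-5,5] (was [-5,-3]); enqueue []
  #14 pop 3: in=[-5,5] → [-5,5] (was [-5,-3]); enqueue [2,6]
  #15 pop 0: in=[-5,5] → [-5,5] (no change)
  #16 pop 4: in=[-5,5] → [-5,5] (no change)
  #17 pop 2: in=[-5,5] → [-5,5] (no change)
  #18 pop 6: in=[-5,5] → [-5,5] (no change)

Fixpoint:
  val[0] = [-5,5]
  val[1] = [-5,3]
  val[2] = [-5,5]
  val[3] = [-5,5]
  val[4] = [-5,5]
  val[5] = [-5,5]
  val[6] = [-5,5]

18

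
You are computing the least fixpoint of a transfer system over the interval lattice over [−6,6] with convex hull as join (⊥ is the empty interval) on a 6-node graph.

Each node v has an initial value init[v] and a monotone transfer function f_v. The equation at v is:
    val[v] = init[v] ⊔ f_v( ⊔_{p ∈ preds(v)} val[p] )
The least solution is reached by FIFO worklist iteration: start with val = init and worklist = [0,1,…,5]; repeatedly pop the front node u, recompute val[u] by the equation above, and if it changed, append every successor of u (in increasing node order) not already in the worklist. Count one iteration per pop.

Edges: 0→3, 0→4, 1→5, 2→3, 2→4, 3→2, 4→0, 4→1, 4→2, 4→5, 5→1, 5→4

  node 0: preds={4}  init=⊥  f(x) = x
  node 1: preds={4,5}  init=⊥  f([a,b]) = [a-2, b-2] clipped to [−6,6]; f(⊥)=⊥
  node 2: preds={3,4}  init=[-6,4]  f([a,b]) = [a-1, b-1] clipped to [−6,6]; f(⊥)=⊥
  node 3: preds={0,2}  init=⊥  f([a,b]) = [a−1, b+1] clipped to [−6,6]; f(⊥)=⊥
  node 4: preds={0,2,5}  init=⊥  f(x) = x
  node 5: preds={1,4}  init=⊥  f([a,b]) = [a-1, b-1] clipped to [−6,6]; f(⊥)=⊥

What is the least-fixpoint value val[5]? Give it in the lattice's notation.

[-6,3]

Worklist (12 pops):
  #1 pop 0: in=⊥ → ⊥ (no change)
  #2 pop 1: in=⊥ → ⊥ (no change)
  #3 pop 2: in=⊥ → [-6,4] (no change)
  #4 pop 3: in=[-6,4] → [-6,5] (was ⊥); enqueue [2]
  #5 pop 4: in=[-6,4] → [-6,4] (was ⊥); enqueue [0,1]
  #6 pop 5: in=[-6,4] → [-6,3] (was ⊥); enqueue [4]
  #7 pop 2: in=[-6,5] → [-6,4] (no change)
  #8 pop 0: in=[-6,4] → [-6,4] (was ⊥); enqueue [3]
  #9 pop 1: in=[-6,4] → [-6,2] (was ⊥); enqueue [5]
  #10 pop 4: in=[-6,4] → [-6,4] (no change)
  #11 pop 3: in=[-6,4] → [-6,5] (no change)
  #12 pop 5: in=[-6,4] → [-6,3] (no change)

Fixpoint:
  val[0] = [-6,4]
  val[1] = [-6,2]
  val[2] = [-6,4]
  val[3] = [-6,5]
  val[4] = [-6,4]
  val[5] = [-6,3]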